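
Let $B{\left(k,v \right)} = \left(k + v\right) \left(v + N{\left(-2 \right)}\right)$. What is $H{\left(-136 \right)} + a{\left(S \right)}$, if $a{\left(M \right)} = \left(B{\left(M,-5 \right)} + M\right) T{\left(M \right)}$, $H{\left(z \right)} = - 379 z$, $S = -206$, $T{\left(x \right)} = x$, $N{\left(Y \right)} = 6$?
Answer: $137446$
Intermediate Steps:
$B{\left(k,v \right)} = \left(6 + v\right) \left(k + v\right)$ ($B{\left(k,v \right)} = \left(k + v\right) \left(v + 6\right) = \left(k + v\right) \left(6 + v\right) = \left(6 + v\right) \left(k + v\right)$)
$a{\left(M \right)} = M \left(-5 + 2 M\right)$ ($a{\left(M \right)} = \left(\left(\left(-5\right)^{2} + 6 M + 6 \left(-5\right) + M \left(-5\right)\right) + M\right) M = \left(\left(25 + 6 M - 30 - 5 M\right) + M\right) M = \left(\left(-5 + M\right) + M\right) M = \left(-5 + 2 M\right) M = M \left(-5 + 2 M\right)$)
$H{\left(-136 \right)} + a{\left(S \right)} = \left(-379\right) \left(-136\right) - 206 \left(-5 + 2 \left(-206\right)\right) = 51544 - 206 \left(-5 - 412\right) = 51544 - -85902 = 51544 + 85902 = 137446$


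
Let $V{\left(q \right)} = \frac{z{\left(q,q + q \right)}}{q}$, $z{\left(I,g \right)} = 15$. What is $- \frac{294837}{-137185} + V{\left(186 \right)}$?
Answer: $\frac{18965819}{8505470} \approx 2.2298$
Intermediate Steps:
$V{\left(q \right)} = \frac{15}{q}$
$- \frac{294837}{-137185} + V{\left(186 \right)} = - \frac{294837}{-137185} + \frac{15}{186} = \left(-294837\right) \left(- \frac{1}{137185}\right) + 15 \cdot \frac{1}{186} = \frac{294837}{137185} + \frac{5}{62} = \frac{18965819}{8505470}$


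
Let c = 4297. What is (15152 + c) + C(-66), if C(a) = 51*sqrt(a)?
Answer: 19449 + 51*I*sqrt(66) ≈ 19449.0 + 414.33*I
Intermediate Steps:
(15152 + c) + C(-66) = (15152 + 4297) + 51*sqrt(-66) = 19449 + 51*(I*sqrt(66)) = 19449 + 51*I*sqrt(66)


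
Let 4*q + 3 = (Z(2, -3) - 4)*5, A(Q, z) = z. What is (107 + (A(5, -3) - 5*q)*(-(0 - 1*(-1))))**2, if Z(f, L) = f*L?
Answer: 30625/16 ≈ 1914.1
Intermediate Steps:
Z(f, L) = L*f
q = -53/4 (q = -3/4 + ((-3*2 - 4)*5)/4 = -3/4 + ((-6 - 4)*5)/4 = -3/4 + (-10*5)/4 = -3/4 + (1/4)*(-50) = -3/4 - 25/2 = -53/4 ≈ -13.250)
(107 + (A(5, -3) - 5*q)*(-(0 - 1*(-1))))**2 = (107 + (-3 - 5*(-53/4))*(-(0 - 1*(-1))))**2 = (107 + (-3 + 265/4)*(-(0 + 1)))**2 = (107 + 253*(-1*1)/4)**2 = (107 + (253/4)*(-1))**2 = (107 - 253/4)**2 = (175/4)**2 = 30625/16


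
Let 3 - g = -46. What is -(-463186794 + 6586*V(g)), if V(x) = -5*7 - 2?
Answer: 463430476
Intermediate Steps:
g = 49 (g = 3 - 1*(-46) = 3 + 46 = 49)
V(x) = -37 (V(x) = -35 - 2 = -37)
-(-463186794 + 6586*V(g)) = -6586/(1/(-70329 - 37)) = -6586/(1/(-70366)) = -6586/(-1/70366) = -6586*(-70366) = 463430476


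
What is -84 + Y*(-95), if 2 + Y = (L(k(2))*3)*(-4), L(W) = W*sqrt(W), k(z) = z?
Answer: 106 + 2280*sqrt(2) ≈ 3330.4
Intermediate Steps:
L(W) = W**(3/2)
Y = -2 - 24*sqrt(2) (Y = -2 + (2**(3/2)*3)*(-4) = -2 + ((2*sqrt(2))*3)*(-4) = -2 + (6*sqrt(2))*(-4) = -2 - 24*sqrt(2) ≈ -35.941)
-84 + Y*(-95) = -84 + (-2 - 24*sqrt(2))*(-95) = -84 + (190 + 2280*sqrt(2)) = 106 + 2280*sqrt(2)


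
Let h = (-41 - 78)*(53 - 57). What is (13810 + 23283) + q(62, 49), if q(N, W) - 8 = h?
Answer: 37577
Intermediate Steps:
h = 476 (h = -119*(-4) = 476)
q(N, W) = 484 (q(N, W) = 8 + 476 = 484)
(13810 + 23283) + q(62, 49) = (13810 + 23283) + 484 = 37093 + 484 = 37577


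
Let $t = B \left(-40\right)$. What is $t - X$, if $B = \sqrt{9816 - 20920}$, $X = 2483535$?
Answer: $-2483535 - 160 i \sqrt{694} \approx -2.4835 \cdot 10^{6} - 4215.0 i$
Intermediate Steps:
$B = 4 i \sqrt{694}$ ($B = \sqrt{-11104} = 4 i \sqrt{694} \approx 105.38 i$)
$t = - 160 i \sqrt{694}$ ($t = 4 i \sqrt{694} \left(-40\right) = - 160 i \sqrt{694} \approx - 4215.0 i$)
$t - X = - 160 i \sqrt{694} - 2483535 = -2483535 - 160 i \sqrt{694}$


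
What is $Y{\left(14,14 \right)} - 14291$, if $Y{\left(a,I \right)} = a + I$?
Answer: $-14263$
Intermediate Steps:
$Y{\left(a,I \right)} = I + a$
$Y{\left(14,14 \right)} - 14291 = \left(14 + 14\right) - 14291 = 28 - 14291 = -14263$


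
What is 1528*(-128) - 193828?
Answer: -389412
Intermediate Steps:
1528*(-128) - 193828 = -195584 - 193828 = -389412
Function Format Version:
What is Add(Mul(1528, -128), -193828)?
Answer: -389412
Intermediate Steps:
Add(Mul(1528, -128), -193828) = Add(-195584, -193828) = -389412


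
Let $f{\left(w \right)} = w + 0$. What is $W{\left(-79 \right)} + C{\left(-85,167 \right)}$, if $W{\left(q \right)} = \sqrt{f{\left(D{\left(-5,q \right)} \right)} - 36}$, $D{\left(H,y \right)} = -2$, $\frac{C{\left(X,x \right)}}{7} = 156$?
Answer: $1092 + i \sqrt{38} \approx 1092.0 + 6.1644 i$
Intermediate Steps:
$C{\left(X,x \right)} = 1092$ ($C{\left(X,x \right)} = 7 \cdot 156 = 1092$)
$f{\left(w \right)} = w$
$W{\left(q \right)} = i \sqrt{38}$ ($W{\left(q \right)} = \sqrt{-2 - 36} = \sqrt{-38} = i \sqrt{38}$)
$W{\left(-79 \right)} + C{\left(-85,167 \right)} = i \sqrt{38} + 1092 = 1092 + i \sqrt{38}$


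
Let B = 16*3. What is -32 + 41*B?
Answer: 1936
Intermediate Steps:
B = 48
-32 + 41*B = -32 + 41*48 = -32 + 1968 = 1936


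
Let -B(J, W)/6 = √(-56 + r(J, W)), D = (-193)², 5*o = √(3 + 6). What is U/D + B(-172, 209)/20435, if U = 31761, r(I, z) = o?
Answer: 31761/37249 - 6*I*√1385/102175 ≈ 0.85267 - 0.0021854*I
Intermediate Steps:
o = ⅗ (o = √(3 + 6)/5 = √9/5 = (⅕)*3 = ⅗ ≈ 0.60000)
D = 37249
r(I, z) = ⅗
B(J, W) = -6*I*√1385/5 (B(J, W) = -6*√(-56 + ⅗) = -6*I*√1385/5)
U/D + B(-172, 209)/20435 = 31761/37249 - 6*I*√1385/5/20435 = 31761*(1/37249) - 6*I*√1385/5*(1/20435) = 31761/37249 - 6*I*√1385/102175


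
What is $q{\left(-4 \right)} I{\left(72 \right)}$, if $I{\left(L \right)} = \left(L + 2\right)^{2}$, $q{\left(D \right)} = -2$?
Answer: $-10952$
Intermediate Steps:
$I{\left(L \right)} = \left(2 + L\right)^{2}$
$q{\left(-4 \right)} I{\left(72 \right)} = - 2 \left(2 + 72\right)^{2} = - 2 \cdot 74^{2} = \left(-2\right) 5476 = -10952$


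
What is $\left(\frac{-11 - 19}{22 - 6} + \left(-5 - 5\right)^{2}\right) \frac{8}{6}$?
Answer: $\frac{785}{6} \approx 130.83$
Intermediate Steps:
$\left(\frac{-11 - 19}{22 - 6} + \left(-5 - 5\right)^{2}\right) \frac{8}{6} = \left(- \frac{30}{16} + \left(-10\right)^{2}\right) 8 \cdot \frac{1}{6} = \left(\left(-30\right) \frac{1}{16} + 100\right) \frac{4}{3} = \left(- \frac{15}{8} + 100\right) \frac{4}{3} = \frac{785}{8} \cdot \frac{4}{3} = \frac{785}{6}$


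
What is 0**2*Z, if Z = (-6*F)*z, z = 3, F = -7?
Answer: 0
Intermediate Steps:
Z = 126 (Z = -6*(-7)*3 = 42*3 = 126)
0**2*Z = 0**2*126 = 0*126 = 0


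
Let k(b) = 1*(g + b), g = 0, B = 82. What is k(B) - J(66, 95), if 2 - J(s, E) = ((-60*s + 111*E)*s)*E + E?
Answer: 41288125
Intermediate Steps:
k(b) = b (k(b) = 1*(0 + b) = 1*b = b)
J(s, E) = 2 - E - E*s*(-60*s + 111*E) (J(s, E) = 2 - (((-60*s + 111*E)*s)*E + E) = 2 - ((s*(-60*s + 111*E))*E + E) = 2 - (E*s*(-60*s + 111*E) + E) = 2 - (E + E*s*(-60*s + 111*E)) = 2 + (-E - E*s*(-60*s + 111*E)) = 2 - E - E*s*(-60*s + 111*E))
k(B) - J(66, 95) = 82 - (2 - 1*95 - 111*66*95**2 + 60*95*66**2) = 82 - (2 - 95 - 111*66*9025 + 60*95*4356) = 82 - (2 - 95 - 66117150 + 24829200) = 82 - 1*(-41288043) = 82 + 41288043 = 41288125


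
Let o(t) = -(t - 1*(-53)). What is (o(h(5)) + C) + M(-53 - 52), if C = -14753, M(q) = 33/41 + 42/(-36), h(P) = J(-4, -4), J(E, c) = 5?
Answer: -3643595/246 ≈ -14811.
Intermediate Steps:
h(P) = 5
o(t) = -53 - t (o(t) = -(t + 53) = -(53 + t) = -53 - t)
M(q) = -89/246 (M(q) = 33*(1/41) + 42*(-1/36) = 33/41 - 7/6 = -89/246)
(o(h(5)) + C) + M(-53 - 52) = ((-53 - 1*5) - 14753) - 89/246 = ((-53 - 5) - 14753) - 89/246 = (-58 - 14753) - 89/246 = -14811 - 89/246 = -3643595/246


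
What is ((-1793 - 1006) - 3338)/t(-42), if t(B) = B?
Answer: 6137/42 ≈ 146.12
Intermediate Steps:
((-1793 - 1006) - 3338)/t(-42) = ((-1793 - 1006) - 3338)/(-42) = (-2799 - 3338)*(-1/42) = -6137*(-1/42) = 6137/42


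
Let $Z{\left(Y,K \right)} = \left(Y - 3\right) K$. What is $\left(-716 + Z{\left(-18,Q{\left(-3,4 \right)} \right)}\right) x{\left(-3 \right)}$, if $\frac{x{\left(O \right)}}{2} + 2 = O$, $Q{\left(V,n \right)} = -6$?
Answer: $5900$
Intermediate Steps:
$Z{\left(Y,K \right)} = K \left(-3 + Y\right)$ ($Z{\left(Y,K \right)} = \left(-3 + Y\right) K = K \left(-3 + Y\right)$)
$x{\left(O \right)} = -4 + 2 O$
$\left(-716 + Z{\left(-18,Q{\left(-3,4 \right)} \right)}\right) x{\left(-3 \right)} = \left(-716 - 6 \left(-3 - 18\right)\right) \left(-4 + 2 \left(-3\right)\right) = \left(-716 - -126\right) \left(-4 - 6\right) = \left(-716 + 126\right) \left(-10\right) = \left(-590\right) \left(-10\right) = 5900$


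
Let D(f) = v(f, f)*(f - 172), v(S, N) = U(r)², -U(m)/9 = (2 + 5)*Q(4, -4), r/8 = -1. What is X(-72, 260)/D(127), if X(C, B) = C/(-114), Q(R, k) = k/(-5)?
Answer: -5/904932 ≈ -5.5253e-6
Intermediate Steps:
r = -8 (r = 8*(-1) = -8)
Q(R, k) = -k/5 (Q(R, k) = k*(-⅕) = -k/5)
U(m) = -252/5 (U(m) = -9*(2 + 5)*(-⅕*(-4)) = -63*4/5 = -9*28/5 = -252/5)
v(S, N) = 63504/25 (v(S, N) = (-252/5)² = 63504/25)
X(C, B) = -C/114 (X(C, B) = C*(-1/114) = -C/114)
D(f) = -10922688/25 + 63504*f/25 (D(f) = 63504*(f - 172)/25 = 63504*(-172 + f)/25 = -10922688/25 + 63504*f/25)
X(-72, 260)/D(127) = (-1/114*(-72))/(-10922688/25 + (63504/25)*127) = 12/(19*(-10922688/25 + 8065008/25)) = 12/(19*(-571536/5)) = (12/19)*(-5/571536) = -5/904932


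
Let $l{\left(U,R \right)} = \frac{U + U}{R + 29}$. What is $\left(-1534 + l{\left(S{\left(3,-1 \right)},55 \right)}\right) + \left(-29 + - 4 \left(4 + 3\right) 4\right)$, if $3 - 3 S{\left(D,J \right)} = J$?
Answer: $- \frac{105523}{63} \approx -1675.0$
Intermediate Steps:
$S{\left(D,J \right)} = 1 - \frac{J}{3}$
$l{\left(U,R \right)} = \frac{2 U}{29 + R}$
$\left(-1534 + l{\left(S{\left(3,-1 \right)},55 \right)}\right) + \left(-29 + - 4 \left(4 + 3\right) 4\right) = \left(-1534 + \frac{2 \left(1 - - \frac{1}{3}\right)}{29 + 55}\right) + \left(-29 + - 4 \left(4 + 3\right) 4\right) = \left(-1534 + \frac{2 \left(1 + \frac{1}{3}\right)}{84}\right) + \left(-29 + \left(-4\right) 7 \cdot 4\right) = \left(-1534 + 2 \cdot \frac{4}{3} \cdot \frac{1}{84}\right) - 141 = \left(-1534 + \frac{2}{63}\right) - 141 = - \frac{96640}{63} - 141 = - \frac{105523}{63}$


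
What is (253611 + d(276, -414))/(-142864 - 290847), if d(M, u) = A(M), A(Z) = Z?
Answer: -253887/433711 ≈ -0.58538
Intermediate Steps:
d(M, u) = M
(253611 + d(276, -414))/(-142864 - 290847) = (253611 + 276)/(-142864 - 290847) = 253887/(-433711) = 253887*(-1/433711) = -253887/433711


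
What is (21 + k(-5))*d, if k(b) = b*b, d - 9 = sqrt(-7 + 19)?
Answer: 414 + 92*sqrt(3) ≈ 573.35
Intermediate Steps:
d = 9 + 2*sqrt(3) (d = 9 + sqrt(-7 + 19) = 9 + sqrt(12) = 9 + 2*sqrt(3) ≈ 12.464)
k(b) = b**2
(21 + k(-5))*d = (21 + (-5)**2)*(9 + 2*sqrt(3)) = (21 + 25)*(9 + 2*sqrt(3)) = 46*(9 + 2*sqrt(3)) = 414 + 92*sqrt(3)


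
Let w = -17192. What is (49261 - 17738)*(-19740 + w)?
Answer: -1164207436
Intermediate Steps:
(49261 - 17738)*(-19740 + w) = (49261 - 17738)*(-19740 - 17192) = 31523*(-36932) = -1164207436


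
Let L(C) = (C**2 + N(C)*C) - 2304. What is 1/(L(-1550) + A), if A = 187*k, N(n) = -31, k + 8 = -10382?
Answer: 1/505316 ≈ 1.9790e-6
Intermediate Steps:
k = -10390 (k = -8 - 10382 = -10390)
A = -1942930 (A = 187*(-10390) = -1942930)
L(C) = -2304 + C**2 - 31*C (L(C) = (C**2 - 31*C) - 2304 = -2304 + C**2 - 31*C)
1/(L(-1550) + A) = 1/((-2304 + (-1550)**2 - 31*(-1550)) - 1942930) = 1/((-2304 + 2402500 + 48050) - 1942930) = 1/(2448246 - 1942930) = 1/505316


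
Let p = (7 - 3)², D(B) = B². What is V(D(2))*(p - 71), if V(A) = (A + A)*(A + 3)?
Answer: -3080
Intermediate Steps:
V(A) = 2*A*(3 + A) (V(A) = (2*A)*(3 + A) = 2*A*(3 + A))
p = 16 (p = 4² = 16)
V(D(2))*(p - 71) = (2*2²*(3 + 2²))*(16 - 71) = (2*4*(3 + 4))*(-55) = (2*4*7)*(-55) = 56*(-55) = -3080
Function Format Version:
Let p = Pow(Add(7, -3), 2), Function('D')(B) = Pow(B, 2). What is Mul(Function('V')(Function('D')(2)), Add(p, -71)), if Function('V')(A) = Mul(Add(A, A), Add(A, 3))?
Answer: -3080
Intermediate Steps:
Function('V')(A) = Mul(2, A, Add(3, A)) (Function('V')(A) = Mul(Mul(2, A), Add(3, A)) = Mul(2, A, Add(3, A)))
p = 16 (p = Pow(4, 2) = 16)
Mul(Function('V')(Function('D')(2)), Add(p, -71)) = Mul(Mul(2, Pow(2, 2), Add(3, Pow(2, 2))), Add(16, -71)) = Mul(Mul(2, 4, Add(3, 4)), -55) = Mul(Mul(2, 4, 7), -55) = Mul(56, -55) = -3080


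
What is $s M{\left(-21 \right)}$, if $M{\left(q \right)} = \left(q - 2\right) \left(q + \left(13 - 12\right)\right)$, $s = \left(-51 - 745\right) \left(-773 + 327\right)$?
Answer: $163307360$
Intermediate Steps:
$s = 355016$ ($s = \left(-796\right) \left(-446\right) = 355016$)
$M{\left(q \right)} = \left(1 + q\right) \left(-2 + q\right)$ ($M{\left(q \right)} = \left(-2 + q\right) \left(q + 1\right) = \left(-2 + q\right) \left(1 + q\right) = \left(1 + q\right) \left(-2 + q\right)$)
$s M{\left(-21 \right)} = 355016 \left(-2 + \left(-21\right)^{2} - -21\right) = 355016 \left(-2 + 441 + 21\right) = 355016 \cdot 460 = 163307360$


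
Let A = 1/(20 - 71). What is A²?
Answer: 1/2601 ≈ 0.00038447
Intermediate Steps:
A = -1/51 (A = 1/(-51) = -1/51 ≈ -0.019608)
A² = (-1/51)² = 1/2601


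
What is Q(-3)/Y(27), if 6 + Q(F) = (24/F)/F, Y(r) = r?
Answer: -10/81 ≈ -0.12346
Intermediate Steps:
Q(F) = -6 + 24/F² (Q(F) = -6 + (24/F)/F = -6 + 24/F²)
Q(-3)/Y(27) = (-6 + 24/(-3)²)/27 = (-6 + 24*(⅑))*(1/27) = (-6 + 8/3)*(1/27) = -10/3*1/27 = -10/81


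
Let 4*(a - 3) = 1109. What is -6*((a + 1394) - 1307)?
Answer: -4407/2 ≈ -2203.5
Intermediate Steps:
a = 1121/4 (a = 3 + (¼)*1109 = 3 + 1109/4 = 1121/4 ≈ 280.25)
-6*((a + 1394) - 1307) = -6*((1121/4 + 1394) - 1307) = -6*(6697/4 - 1307) = -6*1469/4 = -4407/2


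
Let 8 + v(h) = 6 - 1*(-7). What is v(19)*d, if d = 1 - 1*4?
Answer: -15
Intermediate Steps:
v(h) = 5 (v(h) = -8 + (6 - 1*(-7)) = -8 + (6 + 7) = -8 + 13 = 5)
d = -3 (d = 1 - 4 = -3)
v(19)*d = 5*(-3) = -15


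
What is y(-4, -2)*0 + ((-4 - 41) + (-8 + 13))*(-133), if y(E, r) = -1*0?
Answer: 5320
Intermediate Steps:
y(E, r) = 0
y(-4, -2)*0 + ((-4 - 41) + (-8 + 13))*(-133) = 0*0 + ((-4 - 41) + (-8 + 13))*(-133) = 0 + (-45 + 5)*(-133) = 0 - 40*(-133) = 0 + 5320 = 5320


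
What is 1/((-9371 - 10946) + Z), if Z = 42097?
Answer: 1/21780 ≈ 4.5914e-5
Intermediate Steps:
1/((-9371 - 10946) + Z) = 1/((-9371 - 10946) + 42097) = 1/(-20317 + 42097) = 1/21780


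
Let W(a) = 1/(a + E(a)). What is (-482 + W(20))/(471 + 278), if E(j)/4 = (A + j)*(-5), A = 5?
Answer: -231361/359520 ≈ -0.64353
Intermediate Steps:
E(j) = -100 - 20*j (E(j) = 4*((5 + j)*(-5)) = 4*(-25 - 5*j) = -100 - 20*j)
W(a) = 1/(-100 - 19*a) (W(a) = 1/(a + (-100 - 20*a)) = 1/(-100 - 19*a))
(-482 + W(20))/(471 + 278) = (-482 - 1/(100 + 19*20))/(471 + 278) = (-482 - 1/(100 + 380))/749 = (-482 - 1/480)*(1/749) = -231361/480*1/749 = -231361/359520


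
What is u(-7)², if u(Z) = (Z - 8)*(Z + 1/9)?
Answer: 96100/9 ≈ 10678.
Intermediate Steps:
u(Z) = (-8 + Z)*(⅑ + Z) (u(Z) = (-8 + Z)*(Z + ⅑) = (-8 + Z)*(⅑ + Z))
u(-7)² = (-8/9 + (-7)² - 71/9*(-7))² = (-8/9 + 49 + 497/9)² = (310/3)² = 96100/9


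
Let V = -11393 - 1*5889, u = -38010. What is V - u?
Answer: 20728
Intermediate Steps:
V = -17282 (V = -11393 - 5889 = -17282)
V - u = -17282 - 1*(-38010) = -17282 + 38010 = 20728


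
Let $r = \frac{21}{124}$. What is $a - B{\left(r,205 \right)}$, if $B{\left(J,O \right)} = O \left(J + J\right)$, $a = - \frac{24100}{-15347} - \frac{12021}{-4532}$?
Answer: $- \frac{1365116971}{20933308} \approx -65.213$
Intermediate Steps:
$a = \frac{2851529}{675268}$ ($a = \left(-24100\right) \left(- \frac{1}{15347}\right) - - \frac{12021}{4532} = \frac{24100}{15347} + \frac{12021}{4532} = \frac{2851529}{675268} \approx 4.2228$)
$r = \frac{21}{124}$ ($r = 21 \cdot \frac{1}{124} = \frac{21}{124} \approx 0.16935$)
$B{\left(J,O \right)} = 2 J O$ ($B{\left(J,O \right)} = O 2 J = 2 J O$)
$a - B{\left(r,205 \right)} = \frac{2851529}{675268} - 2 \cdot \frac{21}{124} \cdot 205 = \frac{2851529}{675268} - \frac{4305}{62} = - \frac{1365116971}{20933308}$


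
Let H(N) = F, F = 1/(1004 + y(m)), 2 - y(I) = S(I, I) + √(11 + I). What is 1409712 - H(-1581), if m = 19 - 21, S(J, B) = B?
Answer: 1416760559/1005 ≈ 1.4097e+6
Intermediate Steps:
m = -2
y(I) = 2 - I - √(11 + I) (y(I) = 2 - (I + √(11 + I)) = 2 + (-I - √(11 + I)) = 2 - I - √(11 + I))
F = 1/1005 (F = 1/(1004 + (2 - 1*(-2) - √(11 - 2))) = 1/(1004 + (2 + 2 - √9)) = 1/(1004 + (2 + 2 - 1*3)) = 1/(1004 + (2 + 2 - 3)) = 1/(1004 + 1) = 1/1005 ≈ 0.00099503)
H(N) = 1/1005
1409712 - H(-1581) = 1409712 - 1*1/1005 = 1409712 - 1/1005 = 1416760559/1005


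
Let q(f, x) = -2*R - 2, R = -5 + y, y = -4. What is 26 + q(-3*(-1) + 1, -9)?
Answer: 42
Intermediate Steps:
R = -9 (R = -5 - 4 = -9)
q(f, x) = 16 (q(f, x) = -2*(-9) - 2 = 18 - 2 = 16)
26 + q(-3*(-1) + 1, -9) = 26 + 16 = 42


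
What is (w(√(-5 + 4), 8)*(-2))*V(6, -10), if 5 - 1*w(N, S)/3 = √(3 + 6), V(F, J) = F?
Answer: -72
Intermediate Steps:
w(N, S) = 6 (w(N, S) = 15 - 3*√(3 + 6) = 15 - 3*√9 = 15 - 3*3 = 15 - 9 = 6)
(w(√(-5 + 4), 8)*(-2))*V(6, -10) = (6*(-2))*6 = -12*6 = -72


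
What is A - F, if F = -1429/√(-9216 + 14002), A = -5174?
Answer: -5174 + 1429*√4786/4786 ≈ -5153.3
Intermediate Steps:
F = -1429*√4786/4786 ≈ -20.656
A - F = -5174 - (-1429)*√4786/4786 = -5174 + 1429*√4786/4786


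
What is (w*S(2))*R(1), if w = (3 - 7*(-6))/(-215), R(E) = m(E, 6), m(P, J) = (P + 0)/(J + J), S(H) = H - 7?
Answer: 15/172 ≈ 0.087209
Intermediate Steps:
S(H) = -7 + H
m(P, J) = P/(2*J) (m(P, J) = P/((2*J)) = P*(1/(2*J)) = P/(2*J))
R(E) = E/12 (R(E) = (½)*E/6 = (½)*E*(⅙) = E/12)
w = -9/43 (w = (3 + 42)*(-1/215) = 45*(-1/215) = -9/43 ≈ -0.20930)
(w*S(2))*R(1) = (-9*(-7 + 2)/43)*((1/12)*1) = -9/43*(-5)*(1/12) = (45/43)*(1/12) = 15/172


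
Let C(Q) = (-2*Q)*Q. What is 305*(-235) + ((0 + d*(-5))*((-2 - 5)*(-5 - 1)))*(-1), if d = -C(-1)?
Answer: -71255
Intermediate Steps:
C(Q) = -2*Q²
d = 2 (d = -(-2)*(-1)² = -(-2) = -1*(-2) = 2)
305*(-235) + ((0 + d*(-5))*((-2 - 5)*(-5 - 1)))*(-1) = 305*(-235) + ((0 + 2*(-5))*((-2 - 5)*(-5 - 1)))*(-1) = -71675 + ((0 - 10)*(-7*(-6)))*(-1) = -71675 - 10*42*(-1) = -71675 - 420*(-1) = -71675 + 420 = -71255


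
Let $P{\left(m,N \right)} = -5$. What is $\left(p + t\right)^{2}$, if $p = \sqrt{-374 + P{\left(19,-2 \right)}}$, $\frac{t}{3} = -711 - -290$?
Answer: $\left(1263 - i \sqrt{379}\right)^{2} \approx 1.5948 \cdot 10^{6} - 49176.0 i$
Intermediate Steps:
$t = -1263$ ($t = 3 \left(-711 - -290\right) = 3 \left(-711 + 290\right) = 3 \left(-421\right) = -1263$)
$p = i \sqrt{379}$ ($p = \sqrt{-374 - 5} = \sqrt{-379} = i \sqrt{379} \approx 19.468 i$)
$\left(p + t\right)^{2} = \left(i \sqrt{379} - 1263\right)^{2} = \left(-1263 + i \sqrt{379}\right)^{2}$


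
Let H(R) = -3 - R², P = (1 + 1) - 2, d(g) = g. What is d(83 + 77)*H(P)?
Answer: -480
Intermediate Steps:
P = 0 (P = 2 - 2 = 0)
d(83 + 77)*H(P) = (83 + 77)*(-3 - 1*0²) = 160*(-3 - 1*0) = 160*(-3 + 0) = 160*(-3) = -480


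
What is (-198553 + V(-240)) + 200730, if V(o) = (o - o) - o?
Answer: 2417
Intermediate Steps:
V(o) = -o (V(o) = 0 - o = -o)
(-198553 + V(-240)) + 200730 = (-198553 - 1*(-240)) + 200730 = (-198553 + 240) + 200730 = -198313 + 200730 = 2417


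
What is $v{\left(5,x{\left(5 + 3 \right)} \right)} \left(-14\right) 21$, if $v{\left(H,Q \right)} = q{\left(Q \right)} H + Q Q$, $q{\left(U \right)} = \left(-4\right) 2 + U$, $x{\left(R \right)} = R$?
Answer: $-18816$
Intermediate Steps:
$q{\left(U \right)} = -8 + U$
$v{\left(H,Q \right)} = Q^{2} + H \left(-8 + Q\right)$ ($v{\left(H,Q \right)} = \left(-8 + Q\right) H + Q Q = H \left(-8 + Q\right) + Q^{2} = Q^{2} + H \left(-8 + Q\right)$)
$v{\left(5,x{\left(5 + 3 \right)} \right)} \left(-14\right) 21 = \left(\left(5 + 3\right)^{2} + 5 \left(-8 + \left(5 + 3\right)\right)\right) \left(-14\right) 21 = \left(8^{2} + 5 \left(-8 + 8\right)\right) \left(-14\right) 21 = \left(64 + 5 \cdot 0\right) \left(-14\right) 21 = \left(64 + 0\right) \left(-14\right) 21 = 64 \left(-14\right) 21 = \left(-896\right) 21 = -18816$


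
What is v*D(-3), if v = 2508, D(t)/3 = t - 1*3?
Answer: -45144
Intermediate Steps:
D(t) = -9 + 3*t (D(t) = 3*(t - 1*3) = 3*(t - 3) = 3*(-3 + t) = -9 + 3*t)
v*D(-3) = 2508*(-9 + 3*(-3)) = 2508*(-9 - 9) = 2508*(-18) = -45144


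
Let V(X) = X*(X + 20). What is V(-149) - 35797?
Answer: -16576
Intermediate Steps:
V(X) = X*(20 + X)
V(-149) - 35797 = -149*(20 - 149) - 35797 = -149*(-129) - 35797 = 19221 - 35797 = -16576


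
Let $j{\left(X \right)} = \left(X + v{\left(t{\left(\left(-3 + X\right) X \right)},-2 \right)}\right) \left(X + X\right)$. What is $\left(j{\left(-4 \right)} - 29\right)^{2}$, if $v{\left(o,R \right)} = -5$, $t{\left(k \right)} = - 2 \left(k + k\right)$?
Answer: $1849$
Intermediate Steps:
$t{\left(k \right)} = - 4 k$ ($t{\left(k \right)} = - 2 \cdot 2 k = - 4 k$)
$j{\left(X \right)} = 2 X \left(-5 + X\right)$ ($j{\left(X \right)} = \left(X - 5\right) \left(X + X\right) = \left(-5 + X\right) 2 X = 2 X \left(-5 + X\right)$)
$\left(j{\left(-4 \right)} - 29\right)^{2} = \left(2 \left(-4\right) \left(-5 - 4\right) - 29\right)^{2} = \left(2 \left(-4\right) \left(-9\right) - 29\right)^{2} = \left(72 - 29\right)^{2} = 43^{2} = 1849$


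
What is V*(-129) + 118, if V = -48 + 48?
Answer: 118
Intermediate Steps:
V = 0
V*(-129) + 118 = 0*(-129) + 118 = 0 + 118 = 118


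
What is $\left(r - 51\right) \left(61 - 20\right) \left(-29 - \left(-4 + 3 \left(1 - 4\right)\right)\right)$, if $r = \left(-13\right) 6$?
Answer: $84624$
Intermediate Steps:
$r = -78$
$\left(r - 51\right) \left(61 - 20\right) \left(-29 - \left(-4 + 3 \left(1 - 4\right)\right)\right) = \left(-78 - 51\right) \left(61 - 20\right) \left(-29 - \left(-4 + 3 \left(1 - 4\right)\right)\right) = \left(-129\right) 41 \left(-29 - \left(-4 + 3 \left(1 - 4\right)\right)\right) = - 5289 \left(-29 + \left(4 - -9\right)\right) = - 5289 \left(-29 + \left(4 + 9\right)\right) = - 5289 \left(-29 + 13\right) = \left(-5289\right) \left(-16\right) = 84624$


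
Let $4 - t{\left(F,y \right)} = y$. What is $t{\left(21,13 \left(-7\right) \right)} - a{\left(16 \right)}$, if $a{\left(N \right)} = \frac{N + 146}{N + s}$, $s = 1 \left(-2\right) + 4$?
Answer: $86$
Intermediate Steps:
$s = 2$ ($s = -2 + 4 = 2$)
$a{\left(N \right)} = \frac{146 + N}{2 + N}$ ($a{\left(N \right)} = \frac{N + 146}{N + 2} = \frac{146 + N}{2 + N}$)
$t{\left(F,y \right)} = 4 - y$
$t{\left(21,13 \left(-7\right) \right)} - a{\left(16 \right)} = \left(4 - 13 \left(-7\right)\right) - \frac{146 + 16}{2 + 16} = \left(4 - -91\right) - \frac{1}{18} \cdot 162 = \left(4 + 91\right) - \frac{1}{18} \cdot 162 = 95 - 9 = 86$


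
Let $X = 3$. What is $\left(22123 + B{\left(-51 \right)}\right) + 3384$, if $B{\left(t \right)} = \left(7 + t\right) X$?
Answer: $25375$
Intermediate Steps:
$B{\left(t \right)} = 21 + 3 t$ ($B{\left(t \right)} = \left(7 + t\right) 3 = 21 + 3 t$)
$\left(22123 + B{\left(-51 \right)}\right) + 3384 = \left(22123 + \left(21 + 3 \left(-51\right)\right)\right) + 3384 = \left(22123 + \left(21 - 153\right)\right) + 3384 = \left(22123 - 132\right) + 3384 = 21991 + 3384 = 25375$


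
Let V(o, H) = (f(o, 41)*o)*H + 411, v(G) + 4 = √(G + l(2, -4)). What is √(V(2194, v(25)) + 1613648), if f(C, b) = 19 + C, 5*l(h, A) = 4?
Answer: √(-445180725 + 24276610*√645)/5 ≈ 2618.2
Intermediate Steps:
l(h, A) = ⅘ (l(h, A) = (⅕)*4 = ⅘)
v(G) = -4 + √(⅘ + G) (v(G) = -4 + √(G + ⅘) = -4 + √(⅘ + G))
V(o, H) = 411 + H*o*(19 + o) (V(o, H) = ((19 + o)*o)*H + 411 = (o*(19 + o))*H + 411 = H*o*(19 + o) + 411 = 411 + H*o*(19 + o))
√(V(2194, v(25)) + 1613648) = √((411 + (-4 + √(20 + 25*25)/5)*2194*(19 + 2194)) + 1613648) = √((411 + (-4 + √(20 + 625)/5)*2194*2213) + 1613648) = √((411 + (-4 + √645/5)*2194*2213) + 1613648) = √((411 + (-19421288 + 4855322*√645/5)) + 1613648) = √((-19420877 + 4855322*√645/5) + 1613648) = √(-17807229 + 4855322*√645/5)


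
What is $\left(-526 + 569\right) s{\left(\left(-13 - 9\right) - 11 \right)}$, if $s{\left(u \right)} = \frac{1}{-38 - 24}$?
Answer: $- \frac{43}{62} \approx -0.69355$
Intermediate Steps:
$s{\left(u \right)} = - \frac{1}{62}$ ($s{\left(u \right)} = \frac{1}{-62} = - \frac{1}{62}$)
$\left(-526 + 569\right) s{\left(\left(-13 - 9\right) - 11 \right)} = \left(-526 + 569\right) \left(- \frac{1}{62}\right) = 43 \left(- \frac{1}{62}\right) = - \frac{43}{62}$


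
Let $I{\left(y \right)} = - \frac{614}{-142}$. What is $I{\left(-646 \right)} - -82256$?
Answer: $\frac{5840483}{71} \approx 82260.0$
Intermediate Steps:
$I{\left(y \right)} = \frac{307}{71}$ ($I{\left(y \right)} = \left(-614\right) \left(- \frac{1}{142}\right) = \frac{307}{71}$)
$I{\left(-646 \right)} - -82256 = \frac{307}{71} - -82256 = \frac{307}{71} + 82256 = \frac{5840483}{71}$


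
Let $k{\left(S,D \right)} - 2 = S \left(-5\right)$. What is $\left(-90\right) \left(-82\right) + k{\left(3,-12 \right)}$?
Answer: $7367$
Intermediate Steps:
$k{\left(S,D \right)} = 2 - 5 S$ ($k{\left(S,D \right)} = 2 + S \left(-5\right) = 2 - 5 S$)
$\left(-90\right) \left(-82\right) + k{\left(3,-12 \right)} = \left(-90\right) \left(-82\right) + \left(2 - 15\right) = 7380 + \left(2 - 15\right) = 7380 - 13 = 7367$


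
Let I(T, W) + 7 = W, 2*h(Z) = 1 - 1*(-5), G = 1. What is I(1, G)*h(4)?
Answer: -18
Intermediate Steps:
h(Z) = 3 (h(Z) = (1 - 1*(-5))/2 = (1 + 5)/2 = (½)*6 = 3)
I(T, W) = -7 + W
I(1, G)*h(4) = (-7 + 1)*3 = -6*3 = -18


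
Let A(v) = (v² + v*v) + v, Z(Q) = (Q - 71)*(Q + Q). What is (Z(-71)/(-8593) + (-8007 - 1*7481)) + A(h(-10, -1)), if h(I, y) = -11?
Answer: -131123565/8593 ≈ -15259.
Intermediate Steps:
Z(Q) = 2*Q*(-71 + Q) (Z(Q) = (-71 + Q)*(2*Q) = 2*Q*(-71 + Q))
A(v) = v + 2*v² (A(v) = (v² + v²) + v = 2*v² + v = v + 2*v²)
(Z(-71)/(-8593) + (-8007 - 1*7481)) + A(h(-10, -1)) = ((2*(-71)*(-71 - 71))/(-8593) + (-8007 - 1*7481)) - 11*(1 + 2*(-11)) = ((2*(-71)*(-142))*(-1/8593) + (-8007 - 7481)) - 11*(1 - 22) = (20164*(-1/8593) - 15488) - 11*(-21) = (-20164/8593 - 15488) + 231 = -133108548/8593 + 231 = -131123565/8593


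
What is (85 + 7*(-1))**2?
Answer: 6084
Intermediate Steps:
(85 + 7*(-1))**2 = (85 - 7)**2 = 78**2 = 6084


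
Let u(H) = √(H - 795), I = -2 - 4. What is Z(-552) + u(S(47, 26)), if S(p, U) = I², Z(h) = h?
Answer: -552 + I*√759 ≈ -552.0 + 27.55*I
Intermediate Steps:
I = -6
S(p, U) = 36 (S(p, U) = (-6)² = 36)
u(H) = √(-795 + H)
Z(-552) + u(S(47, 26)) = -552 + √(-795 + 36) = -552 + √(-759) = -552 + I*√759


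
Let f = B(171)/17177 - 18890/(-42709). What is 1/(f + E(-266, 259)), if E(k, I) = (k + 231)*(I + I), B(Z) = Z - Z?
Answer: -42709/774295280 ≈ -5.5159e-5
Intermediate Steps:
B(Z) = 0
E(k, I) = 2*I*(231 + k) (E(k, I) = (231 + k)*(2*I) = 2*I*(231 + k))
f = 18890/42709 (f = 0/17177 - 18890/(-42709) = 0*(1/17177) - 18890*(-1/42709) = 0 + 18890/42709 = 18890/42709 ≈ 0.44230)
1/(f + E(-266, 259)) = 1/(18890/42709 + 2*259*(231 - 266)) = 1/(18890/42709 + 2*259*(-35)) = 1/(18890/42709 - 18130) = 1/(-774295280/42709) = -42709/774295280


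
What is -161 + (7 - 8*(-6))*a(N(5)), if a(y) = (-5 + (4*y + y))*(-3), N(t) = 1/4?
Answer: 1831/4 ≈ 457.75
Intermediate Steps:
N(t) = ¼
a(y) = 15 - 15*y (a(y) = (-5 + 5*y)*(-3) = 15 - 15*y)
-161 + (7 - 8*(-6))*a(N(5)) = -161 + (7 - 8*(-6))*(15 - 15*¼) = -161 + (7 + 48)*(15 - 15/4) = -161 + 55*(45/4) = -161 + 2475/4 = 1831/4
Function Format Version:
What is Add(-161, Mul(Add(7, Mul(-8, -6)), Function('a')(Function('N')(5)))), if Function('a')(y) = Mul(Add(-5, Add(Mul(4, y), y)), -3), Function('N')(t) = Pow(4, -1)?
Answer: Rational(1831, 4) ≈ 457.75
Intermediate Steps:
Function('N')(t) = Rational(1, 4)
Function('a')(y) = Add(15, Mul(-15, y)) (Function('a')(y) = Mul(Add(-5, Mul(5, y)), -3) = Add(15, Mul(-15, y)))
Add(-161, Mul(Add(7, Mul(-8, -6)), Function('a')(Function('N')(5)))) = Add(-161, Mul(Add(7, Mul(-8, -6)), Add(15, Mul(-15, Rational(1, 4))))) = Add(-161, Mul(Add(7, 48), Add(15, Rational(-15, 4)))) = Add(-161, Mul(55, Rational(45, 4))) = Add(-161, Rational(2475, 4)) = Rational(1831, 4)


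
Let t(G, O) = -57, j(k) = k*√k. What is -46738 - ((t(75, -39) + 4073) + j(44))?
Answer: -50754 - 88*√11 ≈ -51046.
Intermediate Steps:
j(k) = k^(3/2)
-46738 - ((t(75, -39) + 4073) + j(44)) = -46738 - ((-57 + 4073) + 44^(3/2)) = -46738 - (4016 + 88*√11) = -46738 + (-4016 - 88*√11) = -50754 - 88*√11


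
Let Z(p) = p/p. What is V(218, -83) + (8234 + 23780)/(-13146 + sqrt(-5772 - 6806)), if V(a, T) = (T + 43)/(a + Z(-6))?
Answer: -49540334698/18924873393 - 16007*I*sqrt(12578)/86414947 ≈ -2.6177 - 0.020774*I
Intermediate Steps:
Z(p) = 1
V(a, T) = (43 + T)/(1 + a) (V(a, T) = (T + 43)/(a + 1) = (43 + T)/(1 + a))
V(218, -83) + (8234 + 23780)/(-13146 + sqrt(-5772 - 6806)) = (43 - 83)/(1 + 218) + (8234 + 23780)/(-13146 + sqrt(-5772 - 6806)) = -40/219 + 32014/(-13146 + sqrt(-12578)) = (1/219)*(-40) + 32014/(-13146 + I*sqrt(12578)) = -40/219 + 32014/(-13146 + I*sqrt(12578))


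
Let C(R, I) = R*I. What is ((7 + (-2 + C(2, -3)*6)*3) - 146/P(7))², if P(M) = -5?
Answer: 151321/25 ≈ 6052.8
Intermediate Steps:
C(R, I) = I*R
((7 + (-2 + C(2, -3)*6)*3) - 146/P(7))² = ((7 + (-2 - 3*2*6)*3) - 146/(-5))² = ((7 + (-2 - 6*6)*3) - 146*(-⅕))² = ((7 + (-2 - 36)*3) + 146/5)² = ((7 - 38*3) + 146/5)² = ((7 - 114) + 146/5)² = (-107 + 146/5)² = (-389/5)² = 151321/25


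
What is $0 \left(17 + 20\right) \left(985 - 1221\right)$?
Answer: $0$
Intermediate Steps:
$0 \left(17 + 20\right) \left(985 - 1221\right) = 0 \cdot 37 \left(-236\right) = 0 \left(-236\right) = 0$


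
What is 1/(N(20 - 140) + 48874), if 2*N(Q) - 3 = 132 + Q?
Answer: 2/97763 ≈ 2.0458e-5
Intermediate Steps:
N(Q) = 135/2 + Q/2 (N(Q) = 3/2 + (132 + Q)/2 = 3/2 + (66 + Q/2) = 135/2 + Q/2)
1/(N(20 - 140) + 48874) = 1/((135/2 + (20 - 140)/2) + 48874) = 1/((135/2 + (½)*(-120)) + 48874) = 1/((135/2 - 60) + 48874) = 1/(15/2 + 48874) = 1/(97763/2) = 2/97763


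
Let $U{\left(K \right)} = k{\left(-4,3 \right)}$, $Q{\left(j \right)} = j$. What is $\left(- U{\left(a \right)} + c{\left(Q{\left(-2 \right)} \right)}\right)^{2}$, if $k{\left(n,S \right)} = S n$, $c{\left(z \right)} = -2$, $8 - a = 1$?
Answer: $100$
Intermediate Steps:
$a = 7$ ($a = 8 - 1 = 7$)
$U{\left(K \right)} = -12$ ($U{\left(K \right)} = 3 \left(-4\right) = -12$)
$\left(- U{\left(a \right)} + c{\left(Q{\left(-2 \right)} \right)}\right)^{2} = \left(\left(-1\right) \left(-12\right) - 2\right)^{2} = \left(12 - 2\right)^{2} = 10^{2} = 100$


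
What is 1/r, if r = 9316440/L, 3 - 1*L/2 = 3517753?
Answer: -351775/465822 ≈ -0.75517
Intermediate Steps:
L = -7035500 (L = 6 - 2*3517753 = 6 - 7035506 = -7035500)
r = -465822/351775 (r = 9316440/(-7035500) = 9316440*(-1/7035500) = -465822/351775 ≈ -1.3242)
1/r = 1/(-465822/351775) = -351775/465822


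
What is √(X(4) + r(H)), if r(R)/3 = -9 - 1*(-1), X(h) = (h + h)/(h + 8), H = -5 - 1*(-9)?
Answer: I*√210/3 ≈ 4.8305*I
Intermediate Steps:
H = 4 (H = -5 + 9 = 4)
X(h) = 2*h/(8 + h) (X(h) = (2*h)/(8 + h) = 2*h/(8 + h))
r(R) = -24 (r(R) = 3*(-9 - 1*(-1)) = 3*(-9 + 1) = 3*(-8) = -24)
√(X(4) + r(H)) = √(2*4/(8 + 4) - 24) = √(2*4/12 - 24) = √(2*4*(1/12) - 24) = √(⅔ - 24) = √(-70/3) = I*√210/3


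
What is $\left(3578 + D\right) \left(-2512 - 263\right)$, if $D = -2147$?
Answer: $-3971025$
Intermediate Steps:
$\left(3578 + D\right) \left(-2512 - 263\right) = \left(3578 - 2147\right) \left(-2512 - 263\right) = 1431 \left(-2775\right) = -3971025$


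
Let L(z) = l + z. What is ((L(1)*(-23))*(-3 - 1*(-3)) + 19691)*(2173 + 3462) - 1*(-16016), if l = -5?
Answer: 110974801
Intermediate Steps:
L(z) = -5 + z
((L(1)*(-23))*(-3 - 1*(-3)) + 19691)*(2173 + 3462) - 1*(-16016) = (((-5 + 1)*(-23))*(-3 - 1*(-3)) + 19691)*(2173 + 3462) - 1*(-16016) = ((-4*(-23))*(-3 + 3) + 19691)*5635 + 16016 = (92*0 + 19691)*5635 + 16016 = (0 + 19691)*5635 + 16016 = 19691*5635 + 16016 = 110958785 + 16016 = 110974801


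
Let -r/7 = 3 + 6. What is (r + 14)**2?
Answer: 2401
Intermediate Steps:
r = -63 (r = -7*(3 + 6) = -7*9 = -63)
(r + 14)**2 = (-63 + 14)**2 = (-49)**2 = 2401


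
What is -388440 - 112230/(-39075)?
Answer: -1011878718/2605 ≈ -3.8844e+5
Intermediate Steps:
-388440 - 112230/(-39075) = -388440 - 112230*(-1)/39075 = -388440 - 1*(-7482/2605) = -388440 + 7482/2605 = -1011878718/2605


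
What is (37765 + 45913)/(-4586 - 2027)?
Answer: -83678/6613 ≈ -12.654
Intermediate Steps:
(37765 + 45913)/(-4586 - 2027) = 83678/(-6613) = 83678*(-1/6613) = -83678/6613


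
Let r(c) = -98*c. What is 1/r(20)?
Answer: -1/1960 ≈ -0.00051020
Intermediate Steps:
1/r(20) = 1/(-98*20) = 1/(-1960) = -1/1960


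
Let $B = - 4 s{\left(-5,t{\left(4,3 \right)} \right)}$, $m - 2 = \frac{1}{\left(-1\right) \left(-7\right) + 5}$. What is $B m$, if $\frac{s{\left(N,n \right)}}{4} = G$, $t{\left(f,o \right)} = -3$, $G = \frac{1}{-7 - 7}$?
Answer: $\frac{50}{21} \approx 2.381$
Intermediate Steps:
$G = - \frac{1}{14}$ ($G = \frac{1}{-14} = - \frac{1}{14} \approx -0.071429$)
$s{\left(N,n \right)} = - \frac{2}{7}$ ($s{\left(N,n \right)} = 4 \left(- \frac{1}{14}\right) = - \frac{2}{7}$)
$m = \frac{25}{12}$ ($m = 2 + \frac{1}{\left(-1\right) \left(-7\right) + 5} = 2 + \frac{1}{7 + 5} = 2 + \frac{1}{12} = \frac{25}{12} \approx 2.0833$)
$B = \frac{8}{7}$ ($B = \left(-4\right) \left(- \frac{2}{7}\right) = \frac{8}{7} \approx 1.1429$)
$B m = \frac{8}{7} \cdot \frac{25}{12} = \frac{50}{21}$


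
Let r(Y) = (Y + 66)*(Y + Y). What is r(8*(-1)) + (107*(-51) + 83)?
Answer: -6302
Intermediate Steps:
r(Y) = 2*Y*(66 + Y) (r(Y) = (66 + Y)*(2*Y) = 2*Y*(66 + Y))
r(8*(-1)) + (107*(-51) + 83) = 2*(8*(-1))*(66 + 8*(-1)) + (107*(-51) + 83) = 2*(-8)*(66 - 8) + (-5457 + 83) = 2*(-8)*58 - 5374 = -928 - 5374 = -6302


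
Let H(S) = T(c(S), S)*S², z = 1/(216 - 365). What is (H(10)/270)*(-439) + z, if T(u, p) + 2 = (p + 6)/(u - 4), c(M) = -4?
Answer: 2616413/4023 ≈ 650.36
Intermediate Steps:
T(u, p) = -2 + (6 + p)/(-4 + u) (T(u, p) = -2 + (p + 6)/(u - 4) = -2 + (6 + p)/(-4 + u))
z = -1/149 (z = 1/(-149) = -1/149 ≈ -0.0067114)
H(S) = S²*(-11/4 - S/8) (H(S) = ((14 + S - 2*(-4))/(-4 - 4))*S² = ((14 + S + 8)/(-8))*S² = (-(22 + S)/8)*S² = (-11/4 - S/8)*S² = S²*(-11/4 - S/8))
(H(10)/270)*(-439) + z = (((⅛)*10²*(-22 - 1*10))/270)*(-439) - 1/149 = (((⅛)*100*(-22 - 10))*(1/270))*(-439) - 1/149 = (((⅛)*100*(-32))*(1/270))*(-439) - 1/149 = -400*1/270*(-439) - 1/149 = -40/27*(-439) - 1/149 = 17560/27 - 1/149 = 2616413/4023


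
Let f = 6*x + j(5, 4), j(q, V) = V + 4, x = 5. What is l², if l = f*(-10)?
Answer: 144400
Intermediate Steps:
j(q, V) = 4 + V
f = 38 (f = 6*5 + (4 + 4) = 30 + 8 = 38)
l = -380 (l = 38*(-10) = -380)
l² = (-380)² = 144400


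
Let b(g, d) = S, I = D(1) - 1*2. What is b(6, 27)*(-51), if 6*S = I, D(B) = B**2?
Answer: 17/2 ≈ 8.5000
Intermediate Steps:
I = -1 (I = 1**2 - 1*2 = 1 - 2 = -1)
S = -1/6 (S = (1/6)*(-1) = -1/6 ≈ -0.16667)
b(g, d) = -1/6
b(6, 27)*(-51) = -1/6*(-51) = 17/2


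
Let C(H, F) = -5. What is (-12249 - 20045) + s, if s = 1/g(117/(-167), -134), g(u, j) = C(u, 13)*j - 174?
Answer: -16017823/496 ≈ -32294.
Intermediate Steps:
g(u, j) = -174 - 5*j (g(u, j) = -5*j - 174 = -174 - 5*j)
s = 1/496 (s = 1/(-174 - 5*(-134)) = 1/(-174 + 670) = 1/496 ≈ 0.0020161)
(-12249 - 20045) + s = (-12249 - 20045) + 1/496 = -32294 + 1/496 = -16017823/496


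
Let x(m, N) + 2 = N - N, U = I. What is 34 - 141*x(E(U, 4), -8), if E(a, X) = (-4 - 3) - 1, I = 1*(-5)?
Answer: 316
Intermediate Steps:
I = -5
U = -5
E(a, X) = -8 (E(a, X) = -7 - 1 = -8)
x(m, N) = -2 (x(m, N) = -2 + (N - N) = -2 + 0 = -2)
34 - 141*x(E(U, 4), -8) = 34 - 141*(-2) = 34 + 282 = 316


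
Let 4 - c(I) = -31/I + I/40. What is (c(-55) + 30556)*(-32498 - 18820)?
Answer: -345030337863/220 ≈ -1.5683e+9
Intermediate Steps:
c(I) = 4 + 31/I - I/40 (c(I) = 4 - (-31/I + I/40) = 4 + (31/I - I/40) = 4 + 31/I - I/40)
(c(-55) + 30556)*(-32498 - 18820) = ((4 + 31/(-55) - 1/40*(-55)) + 30556)*(-32498 - 18820) = ((4 + 31*(-1/55) + 11/8) + 30556)*(-51318) = ((4 - 31/55 + 11/8) + 30556)*(-51318) = (2117/440 + 30556)*(-51318) = (13446757/440)*(-51318) = -345030337863/220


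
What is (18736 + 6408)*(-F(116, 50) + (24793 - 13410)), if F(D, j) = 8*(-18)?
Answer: 289834888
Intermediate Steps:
F(D, j) = -144
(18736 + 6408)*(-F(116, 50) + (24793 - 13410)) = (18736 + 6408)*(-1*(-144) + (24793 - 13410)) = 25144*(144 + 11383) = 25144*11527 = 289834888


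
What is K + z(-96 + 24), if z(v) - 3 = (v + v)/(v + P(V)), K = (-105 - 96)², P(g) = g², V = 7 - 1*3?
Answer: 282846/7 ≈ 40407.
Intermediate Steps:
V = 4 (V = 7 - 3 = 4)
K = 40401 (K = (-201)² = 40401)
z(v) = 3 + 2*v/(16 + v) (z(v) = 3 + (v + v)/(v + 4²) = 3 + (2*v)/(v + 16) = 3 + (2*v)/(16 + v) = 3 + 2*v/(16 + v))
K + z(-96 + 24) = 40401 + (48 + 5*(-96 + 24))/(16 + (-96 + 24)) = 40401 + (48 + 5*(-72))/(16 - 72) = 40401 + (48 - 360)/(-56) = 40401 - 1/56*(-312) = 40401 + 39/7 = 282846/7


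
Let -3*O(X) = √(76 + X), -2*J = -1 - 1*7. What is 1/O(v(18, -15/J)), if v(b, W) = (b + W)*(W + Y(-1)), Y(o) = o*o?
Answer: -12*√589/589 ≈ -0.49445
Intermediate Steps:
Y(o) = o²
J = 4 (J = -(-1 - 1*7)/2 = -(-1 - 7)/2 = -½*(-8) = 4)
v(b, W) = (1 + W)*(W + b) (v(b, W) = (b + W)*(W + (-1)²) = (W + b)*(W + 1) = (W + b)*(1 + W) = (1 + W)*(W + b))
O(X) = -√(76 + X)/3
1/O(v(18, -15/J)) = 1/(-√(76 + (-15/4 + 18 + (-15/4)² - 15/4*18))/3) = 1/(-√(76 + (-15/4 + 18 + 225/16 - 135/2))/3) = 1/(-√(76 - 627/16)/3) = 1/(-√589/12) = -12*√589/589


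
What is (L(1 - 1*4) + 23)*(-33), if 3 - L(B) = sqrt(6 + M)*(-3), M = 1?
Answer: -858 - 99*sqrt(7) ≈ -1119.9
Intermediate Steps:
L(B) = 3 + 3*sqrt(7) (L(B) = 3 - sqrt(6 + 1)*(-3) = 3 - sqrt(7)*(-3) = 3 - (-3)*sqrt(7) = 3 + 3*sqrt(7))
(L(1 - 1*4) + 23)*(-33) = ((3 + 3*sqrt(7)) + 23)*(-33) = (26 + 3*sqrt(7))*(-33) = -858 - 99*sqrt(7)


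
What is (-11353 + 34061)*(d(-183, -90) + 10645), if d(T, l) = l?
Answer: 239682940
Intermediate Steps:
(-11353 + 34061)*(d(-183, -90) + 10645) = (-11353 + 34061)*(-90 + 10645) = 22708*10555 = 239682940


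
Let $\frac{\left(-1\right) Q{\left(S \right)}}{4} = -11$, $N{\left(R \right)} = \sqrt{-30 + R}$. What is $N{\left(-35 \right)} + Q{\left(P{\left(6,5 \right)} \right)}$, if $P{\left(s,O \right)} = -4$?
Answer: $44 + i \sqrt{65} \approx 44.0 + 8.0623 i$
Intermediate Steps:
$Q{\left(S \right)} = 44$ ($Q{\left(S \right)} = \left(-4\right) \left(-11\right) = 44$)
$N{\left(-35 \right)} + Q{\left(P{\left(6,5 \right)} \right)} = \sqrt{-30 - 35} + 44 = \sqrt{-65} + 44 = i \sqrt{65} + 44 = 44 + i \sqrt{65}$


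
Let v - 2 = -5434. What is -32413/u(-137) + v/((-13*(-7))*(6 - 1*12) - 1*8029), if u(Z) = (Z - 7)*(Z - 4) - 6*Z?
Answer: -3330307/3697050 ≈ -0.90080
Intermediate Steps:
v = -5432 (v = 2 - 5434 = -5432)
u(Z) = -6*Z + (-7 + Z)*(-4 + Z) (u(Z) = (-7 + Z)*(-4 + Z) - 6*Z = -6*Z + (-7 + Z)*(-4 + Z))
-32413/u(-137) + v/((-13*(-7))*(6 - 1*12) - 1*8029) = -32413/(28 + (-137)**2 - 17*(-137)) - 5432/((-13*(-7))*(6 - 1*12) - 1*8029) = -32413/(28 + 18769 + 2329) - 5432/(91*(6 - 12) - 8029) = -32413/21126 - 5432/(91*(-6) - 8029) = -32413*1/21126 - 5432/(-546 - 8029) = -32413/21126 - 5432/(-8575) = -32413/21126 - 5432*(-1/8575) = -32413/21126 + 776/1225 = -3330307/3697050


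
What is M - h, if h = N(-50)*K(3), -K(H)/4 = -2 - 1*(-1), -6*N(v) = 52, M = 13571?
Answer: 40817/3 ≈ 13606.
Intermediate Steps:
N(v) = -26/3 (N(v) = -⅙*52 = -26/3)
K(H) = 4 (K(H) = -4*(-2 - 1*(-1)) = -4*(-2 + 1) = -4*(-1) = 4)
h = -104/3 (h = -26/3*4 = -104/3 ≈ -34.667)
M - h = 13571 - 1*(-104/3) = 13571 + 104/3 = 40817/3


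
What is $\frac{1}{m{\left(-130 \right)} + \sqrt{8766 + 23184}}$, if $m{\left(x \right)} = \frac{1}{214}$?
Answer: $- \frac{214}{1463182199} + \frac{686940 \sqrt{142}}{1463182199} \approx 0.0055944$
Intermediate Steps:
$m{\left(x \right)} = \frac{1}{214}$
$\frac{1}{m{\left(-130 \right)} + \sqrt{8766 + 23184}} = \frac{1}{\frac{1}{214} + \sqrt{8766 + 23184}} = \frac{1}{\frac{1}{214} + \sqrt{31950}} = \frac{1}{\frac{1}{214} + 15 \sqrt{142}}$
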